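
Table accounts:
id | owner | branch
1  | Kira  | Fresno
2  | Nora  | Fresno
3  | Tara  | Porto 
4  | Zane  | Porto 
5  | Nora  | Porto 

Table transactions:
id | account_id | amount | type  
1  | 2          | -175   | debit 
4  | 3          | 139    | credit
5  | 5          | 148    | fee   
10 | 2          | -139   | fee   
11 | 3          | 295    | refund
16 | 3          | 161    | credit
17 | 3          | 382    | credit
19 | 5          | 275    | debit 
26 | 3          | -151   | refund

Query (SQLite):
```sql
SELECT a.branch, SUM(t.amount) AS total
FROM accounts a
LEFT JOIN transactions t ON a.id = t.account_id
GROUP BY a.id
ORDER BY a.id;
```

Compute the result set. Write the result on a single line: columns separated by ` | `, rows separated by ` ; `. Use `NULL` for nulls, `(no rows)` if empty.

LEFT JOIN keeps every accounts row; unmatched ones get NULL for transactions columns.
Group by accounts.id and compute SUM(t.amount). SUM over an all-NULL group is NULL.
  1: ids {—} → SUM(t.amount)=NULL
  2: ids {1, 10} → SUM(t.amount)=-314
  3: ids {4, 11, 16, 17, 26} → SUM(t.amount)=826
  4: ids {—} → SUM(t.amount)=NULL
  5: ids {5, 19} → SUM(t.amount)=423

Fresno | NULL ; Fresno | -314 ; Porto | 826 ; Porto | NULL ; Porto | 423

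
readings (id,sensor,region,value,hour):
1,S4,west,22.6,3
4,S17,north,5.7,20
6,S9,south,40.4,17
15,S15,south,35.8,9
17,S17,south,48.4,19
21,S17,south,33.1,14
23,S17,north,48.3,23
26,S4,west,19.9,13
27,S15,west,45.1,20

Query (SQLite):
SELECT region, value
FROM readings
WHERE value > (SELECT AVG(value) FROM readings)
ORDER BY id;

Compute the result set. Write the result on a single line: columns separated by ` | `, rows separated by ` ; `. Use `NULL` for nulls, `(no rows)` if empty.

south | 40.4 ; south | 35.8 ; south | 48.4 ; north | 48.3 ; west | 45.1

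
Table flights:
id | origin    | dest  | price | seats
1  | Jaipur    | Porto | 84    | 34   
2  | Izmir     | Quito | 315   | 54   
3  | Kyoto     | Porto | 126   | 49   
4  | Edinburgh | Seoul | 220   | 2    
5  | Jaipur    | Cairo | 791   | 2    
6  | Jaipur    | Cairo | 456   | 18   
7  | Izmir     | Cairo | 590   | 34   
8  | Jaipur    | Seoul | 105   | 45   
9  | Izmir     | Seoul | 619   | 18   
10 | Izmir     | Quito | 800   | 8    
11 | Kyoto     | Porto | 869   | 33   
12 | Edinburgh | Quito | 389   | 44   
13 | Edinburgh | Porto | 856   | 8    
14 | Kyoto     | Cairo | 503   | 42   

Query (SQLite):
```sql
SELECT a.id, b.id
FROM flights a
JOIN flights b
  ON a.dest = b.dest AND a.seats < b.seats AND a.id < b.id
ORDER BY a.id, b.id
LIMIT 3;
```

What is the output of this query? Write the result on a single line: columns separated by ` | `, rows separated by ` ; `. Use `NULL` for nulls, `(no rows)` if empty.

1 | 3 ; 4 | 8 ; 4 | 9

Pairs (a,b) with same dest, a.seats < b.seats, a.id < b.id.
dest groups: Cairo:{5,6,7,14} Porto:{1,3,11,13} Quito:{2,10,12} Seoul:{4,8,9}
Ordered by (a.id, b.id); first 3.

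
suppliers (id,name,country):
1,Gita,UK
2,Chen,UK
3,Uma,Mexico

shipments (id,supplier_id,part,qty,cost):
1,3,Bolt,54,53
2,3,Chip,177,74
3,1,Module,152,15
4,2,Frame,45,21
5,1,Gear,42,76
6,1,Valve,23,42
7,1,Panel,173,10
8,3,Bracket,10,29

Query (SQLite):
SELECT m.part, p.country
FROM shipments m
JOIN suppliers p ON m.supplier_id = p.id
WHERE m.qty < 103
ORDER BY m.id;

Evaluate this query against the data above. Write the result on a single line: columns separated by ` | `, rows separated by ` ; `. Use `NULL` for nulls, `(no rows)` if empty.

Each shipments row matches the suppliers row where supplier_id = suppliers.id.
Then keep rows with m.qty < 103.

Bolt | Mexico ; Frame | UK ; Gear | UK ; Valve | UK ; Bracket | Mexico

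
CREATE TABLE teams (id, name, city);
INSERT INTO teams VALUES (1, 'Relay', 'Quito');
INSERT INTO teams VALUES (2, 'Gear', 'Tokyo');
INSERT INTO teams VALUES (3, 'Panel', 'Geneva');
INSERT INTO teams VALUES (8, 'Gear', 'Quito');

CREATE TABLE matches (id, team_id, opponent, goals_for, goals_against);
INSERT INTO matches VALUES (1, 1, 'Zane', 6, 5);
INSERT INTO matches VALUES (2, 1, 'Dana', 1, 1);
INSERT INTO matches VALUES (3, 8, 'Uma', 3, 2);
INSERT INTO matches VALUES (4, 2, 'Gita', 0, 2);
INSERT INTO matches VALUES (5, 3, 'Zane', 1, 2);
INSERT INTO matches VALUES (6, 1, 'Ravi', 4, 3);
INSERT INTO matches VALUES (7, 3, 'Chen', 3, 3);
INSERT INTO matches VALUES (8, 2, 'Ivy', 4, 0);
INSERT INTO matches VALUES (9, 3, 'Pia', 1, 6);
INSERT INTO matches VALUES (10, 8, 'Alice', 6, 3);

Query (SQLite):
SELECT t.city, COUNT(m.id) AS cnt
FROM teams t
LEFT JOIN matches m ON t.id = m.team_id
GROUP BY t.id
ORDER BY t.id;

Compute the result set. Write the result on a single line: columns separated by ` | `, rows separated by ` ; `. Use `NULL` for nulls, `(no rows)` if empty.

Quito | 3 ; Tokyo | 2 ; Geneva | 3 ; Quito | 2

LEFT JOIN keeps every teams row; unmatched ones get NULL for matches columns.
Group by teams.id and compute COUNT(m.id). COUNT(col) of an all-NULL group is 0.
  1: ids {1, 2, 6} → COUNT(m.id)=3
  2: ids {4, 8} → COUNT(m.id)=2
  3: ids {5, 7, 9} → COUNT(m.id)=3
  8: ids {3, 10} → COUNT(m.id)=2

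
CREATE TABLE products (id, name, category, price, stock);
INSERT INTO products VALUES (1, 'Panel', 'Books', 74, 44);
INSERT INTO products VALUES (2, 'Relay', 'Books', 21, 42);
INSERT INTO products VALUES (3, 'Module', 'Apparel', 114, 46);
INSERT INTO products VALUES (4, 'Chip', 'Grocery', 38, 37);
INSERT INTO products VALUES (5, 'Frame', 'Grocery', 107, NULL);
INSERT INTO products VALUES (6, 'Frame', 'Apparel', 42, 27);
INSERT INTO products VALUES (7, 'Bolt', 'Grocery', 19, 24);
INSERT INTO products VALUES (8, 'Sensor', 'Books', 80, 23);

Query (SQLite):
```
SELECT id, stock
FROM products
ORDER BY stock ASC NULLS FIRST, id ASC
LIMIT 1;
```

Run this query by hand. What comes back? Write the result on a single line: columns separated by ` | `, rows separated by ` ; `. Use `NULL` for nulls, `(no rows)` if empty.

5 | NULL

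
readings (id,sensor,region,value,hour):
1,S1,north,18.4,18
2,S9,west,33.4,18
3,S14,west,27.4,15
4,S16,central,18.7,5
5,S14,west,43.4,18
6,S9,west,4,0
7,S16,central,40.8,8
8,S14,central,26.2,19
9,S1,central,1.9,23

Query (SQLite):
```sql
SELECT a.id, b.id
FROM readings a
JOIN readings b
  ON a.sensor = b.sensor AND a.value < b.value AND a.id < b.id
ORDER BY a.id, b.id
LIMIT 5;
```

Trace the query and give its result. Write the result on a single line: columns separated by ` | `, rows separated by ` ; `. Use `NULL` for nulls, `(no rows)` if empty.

3 | 5 ; 4 | 7

Pairs (a,b) with same sensor, a.value < b.value, a.id < b.id.
sensor groups: S1:{1,9} S14:{3,5,8} S16:{4,7} S9:{2,6}
Ordered by (a.id, b.id); first 5.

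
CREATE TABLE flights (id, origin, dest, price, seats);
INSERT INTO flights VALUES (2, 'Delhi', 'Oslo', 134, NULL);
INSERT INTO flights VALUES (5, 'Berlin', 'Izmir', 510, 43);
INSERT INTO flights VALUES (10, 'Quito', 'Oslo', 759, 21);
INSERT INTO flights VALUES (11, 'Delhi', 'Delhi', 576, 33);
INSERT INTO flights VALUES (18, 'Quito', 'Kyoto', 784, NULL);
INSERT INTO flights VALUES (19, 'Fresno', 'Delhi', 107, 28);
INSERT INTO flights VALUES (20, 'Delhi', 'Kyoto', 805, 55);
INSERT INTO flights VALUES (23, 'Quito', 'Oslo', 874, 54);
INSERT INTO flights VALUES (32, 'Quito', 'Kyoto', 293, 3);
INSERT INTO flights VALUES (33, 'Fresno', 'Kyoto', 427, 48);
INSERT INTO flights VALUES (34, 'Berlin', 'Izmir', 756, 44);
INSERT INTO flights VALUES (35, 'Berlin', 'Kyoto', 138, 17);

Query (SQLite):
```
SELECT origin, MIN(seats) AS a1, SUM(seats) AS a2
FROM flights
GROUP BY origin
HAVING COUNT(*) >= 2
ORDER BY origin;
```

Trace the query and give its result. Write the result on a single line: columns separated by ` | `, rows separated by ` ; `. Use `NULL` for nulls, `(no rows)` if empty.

Berlin | 17 | 104 ; Delhi | 33 | 88 ; Fresno | 28 | 76 ; Quito | 3 | 78

Group flights by origin.
Per group compute: MIN(seats), SUM(seats).
HAVING: drop groups with fewer than 2 rows.
  Berlin: ids {5, 34, 35} → MIN(seats)=17, SUM(seats)=104
  Delhi: ids {2, 11, 20} → MIN(seats)=33, SUM(seats)=88
  Fresno: ids {19, 33} → MIN(seats)=28, SUM(seats)=76
  Quito: ids {10, 18, 23, 32} → MIN(seats)=3, SUM(seats)=78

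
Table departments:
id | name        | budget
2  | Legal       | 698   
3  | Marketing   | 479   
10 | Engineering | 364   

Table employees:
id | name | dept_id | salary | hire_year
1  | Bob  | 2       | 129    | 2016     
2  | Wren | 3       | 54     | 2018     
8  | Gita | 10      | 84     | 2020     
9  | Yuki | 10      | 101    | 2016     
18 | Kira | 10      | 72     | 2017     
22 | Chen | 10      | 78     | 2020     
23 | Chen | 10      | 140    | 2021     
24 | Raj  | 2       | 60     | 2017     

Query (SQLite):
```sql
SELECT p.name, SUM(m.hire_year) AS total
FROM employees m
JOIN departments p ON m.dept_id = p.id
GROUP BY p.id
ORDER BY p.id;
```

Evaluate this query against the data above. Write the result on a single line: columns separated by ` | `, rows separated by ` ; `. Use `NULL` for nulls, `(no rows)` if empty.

Legal | 4033 ; Marketing | 2018 ; Engineering | 10094

Join each employees row to its departments via dept_id.
Group joined rows by departments.id; compute SUM(m.hire_year) per group.
  2: ids {1, 24} → SUM(m.hire_year)=4033
  3: ids {2} → SUM(m.hire_year)=2018
  10: ids {8, 9, 18, 22, 23} → SUM(m.hire_year)=10094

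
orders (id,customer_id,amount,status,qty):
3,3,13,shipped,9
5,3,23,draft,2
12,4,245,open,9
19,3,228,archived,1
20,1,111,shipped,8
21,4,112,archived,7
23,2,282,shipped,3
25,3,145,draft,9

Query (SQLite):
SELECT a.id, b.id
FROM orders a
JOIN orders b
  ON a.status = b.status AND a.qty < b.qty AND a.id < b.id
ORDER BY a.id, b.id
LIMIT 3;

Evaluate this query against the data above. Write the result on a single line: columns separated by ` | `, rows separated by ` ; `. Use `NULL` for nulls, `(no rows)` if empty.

Pairs (a,b) with same status, a.qty < b.qty, a.id < b.id.
status groups: archived:{19,21} draft:{5,25} open:{12} shipped:{3,20,23}
Ordered by (a.id, b.id); first 3.

5 | 25 ; 19 | 21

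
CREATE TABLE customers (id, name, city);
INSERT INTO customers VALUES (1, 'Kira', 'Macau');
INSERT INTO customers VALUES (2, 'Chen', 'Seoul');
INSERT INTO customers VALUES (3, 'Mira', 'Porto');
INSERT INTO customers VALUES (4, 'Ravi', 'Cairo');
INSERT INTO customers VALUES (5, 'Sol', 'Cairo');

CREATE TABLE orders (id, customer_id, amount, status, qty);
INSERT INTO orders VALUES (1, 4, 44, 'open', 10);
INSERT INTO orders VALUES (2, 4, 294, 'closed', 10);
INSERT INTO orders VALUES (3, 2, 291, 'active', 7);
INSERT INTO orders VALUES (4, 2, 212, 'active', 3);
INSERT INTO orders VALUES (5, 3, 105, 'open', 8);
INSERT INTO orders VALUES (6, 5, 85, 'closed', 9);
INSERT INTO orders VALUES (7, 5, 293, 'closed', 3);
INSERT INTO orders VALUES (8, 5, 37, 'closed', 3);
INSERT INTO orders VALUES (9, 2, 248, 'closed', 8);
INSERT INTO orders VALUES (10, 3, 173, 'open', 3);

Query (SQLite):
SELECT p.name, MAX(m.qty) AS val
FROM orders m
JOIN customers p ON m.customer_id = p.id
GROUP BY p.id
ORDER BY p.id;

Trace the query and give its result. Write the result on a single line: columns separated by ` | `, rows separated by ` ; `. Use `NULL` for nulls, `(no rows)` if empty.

Join each orders row to its customers via customer_id.
Group joined rows by customers.id; compute MAX(m.qty) per group.
  2: ids {3, 4, 9} → MAX(m.qty)=8
  3: ids {5, 10} → MAX(m.qty)=8
  4: ids {1, 2} → MAX(m.qty)=10
  5: ids {6, 7, 8} → MAX(m.qty)=9

Chen | 8 ; Mira | 8 ; Ravi | 10 ; Sol | 9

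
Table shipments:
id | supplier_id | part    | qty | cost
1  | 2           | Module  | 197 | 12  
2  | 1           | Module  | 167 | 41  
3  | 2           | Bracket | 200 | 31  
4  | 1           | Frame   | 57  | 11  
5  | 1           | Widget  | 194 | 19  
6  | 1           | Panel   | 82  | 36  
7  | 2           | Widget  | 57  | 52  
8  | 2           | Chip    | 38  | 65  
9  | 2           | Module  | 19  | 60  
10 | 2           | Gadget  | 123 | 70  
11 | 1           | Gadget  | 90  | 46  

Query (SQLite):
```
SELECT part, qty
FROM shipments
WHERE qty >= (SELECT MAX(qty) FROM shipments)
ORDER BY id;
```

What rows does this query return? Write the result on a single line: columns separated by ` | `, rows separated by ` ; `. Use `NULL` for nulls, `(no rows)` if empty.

Bracket | 200

Scalar subquery: MAX(qty) over all shipments rows = 200.
Keep rows where qty >= that value.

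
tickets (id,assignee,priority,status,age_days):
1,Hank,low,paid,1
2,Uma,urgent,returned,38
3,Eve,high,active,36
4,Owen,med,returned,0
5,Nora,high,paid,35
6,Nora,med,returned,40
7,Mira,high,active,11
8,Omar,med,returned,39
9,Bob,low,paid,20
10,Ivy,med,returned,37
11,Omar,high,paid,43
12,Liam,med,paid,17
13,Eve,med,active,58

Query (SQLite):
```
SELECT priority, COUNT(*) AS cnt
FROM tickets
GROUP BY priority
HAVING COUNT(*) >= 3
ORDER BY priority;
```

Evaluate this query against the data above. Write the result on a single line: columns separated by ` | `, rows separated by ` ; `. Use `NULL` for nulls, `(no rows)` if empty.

Partition tickets by priority; compute COUNT(*) within each group.
HAVING: keep groups with count ≥ 3.
  high: ids {3, 5, 7, 11} → COUNT(*)=4
  low: ids {1, 9} → COUNT(*)=2
  med: ids {4, 6, 8, 10, 12, 13} → COUNT(*)=6
  urgent: ids {2} → COUNT(*)=1

high | 4 ; med | 6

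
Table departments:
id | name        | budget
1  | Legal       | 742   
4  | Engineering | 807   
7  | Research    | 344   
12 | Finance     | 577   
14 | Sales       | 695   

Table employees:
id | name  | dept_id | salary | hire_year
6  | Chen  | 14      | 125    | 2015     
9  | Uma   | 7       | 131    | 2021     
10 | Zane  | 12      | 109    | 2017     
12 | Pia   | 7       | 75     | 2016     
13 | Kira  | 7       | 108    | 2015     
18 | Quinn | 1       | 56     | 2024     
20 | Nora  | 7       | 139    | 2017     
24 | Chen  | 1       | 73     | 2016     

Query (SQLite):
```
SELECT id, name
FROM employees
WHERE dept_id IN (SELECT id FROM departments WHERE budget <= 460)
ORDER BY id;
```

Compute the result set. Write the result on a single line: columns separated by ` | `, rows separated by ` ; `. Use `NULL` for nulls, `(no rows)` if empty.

9 | Uma ; 12 | Pia ; 13 | Kira ; 20 | Nora

Inner query: departments.id where budget <= 460.
Outer: keep employees rows whose dept_id is in that set.
Inner query → {7}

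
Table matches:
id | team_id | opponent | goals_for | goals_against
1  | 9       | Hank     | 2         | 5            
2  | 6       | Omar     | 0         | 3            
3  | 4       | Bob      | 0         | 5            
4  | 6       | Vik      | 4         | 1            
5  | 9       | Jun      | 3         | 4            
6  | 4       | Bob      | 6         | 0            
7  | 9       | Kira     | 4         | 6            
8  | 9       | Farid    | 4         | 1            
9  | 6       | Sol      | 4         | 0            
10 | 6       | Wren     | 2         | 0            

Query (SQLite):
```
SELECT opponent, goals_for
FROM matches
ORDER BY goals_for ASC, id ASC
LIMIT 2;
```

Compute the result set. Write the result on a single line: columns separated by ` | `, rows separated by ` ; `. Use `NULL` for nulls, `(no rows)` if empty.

Omar | 0 ; Bob | 0

Sort by goals_for asc, tiebreak id asc: (0, id=2), (0, id=3), (2, id=1), (2, id=10), (3, id=5) …. Take first 2.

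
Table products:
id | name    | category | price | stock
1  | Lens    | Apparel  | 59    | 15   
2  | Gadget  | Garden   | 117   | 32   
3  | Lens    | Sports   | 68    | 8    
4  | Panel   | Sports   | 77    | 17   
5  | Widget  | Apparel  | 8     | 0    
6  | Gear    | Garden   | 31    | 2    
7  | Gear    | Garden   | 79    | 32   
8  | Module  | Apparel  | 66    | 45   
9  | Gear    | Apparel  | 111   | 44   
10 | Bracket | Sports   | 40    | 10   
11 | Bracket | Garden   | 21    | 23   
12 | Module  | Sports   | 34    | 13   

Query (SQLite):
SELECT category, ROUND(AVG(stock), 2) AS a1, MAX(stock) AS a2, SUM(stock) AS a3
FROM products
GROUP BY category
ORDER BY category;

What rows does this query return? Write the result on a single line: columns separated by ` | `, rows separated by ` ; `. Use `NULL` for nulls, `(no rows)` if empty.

Apparel | 26 | 45 | 104 ; Garden | 22.25 | 32 | 89 ; Sports | 12 | 17 | 48

Group products by category.
Per group compute: ROUND(AVG(stock), 2), MAX(stock), SUM(stock).
  Apparel: ids {1, 5, 8, 9} → ROUND(AVG(stock), 2)=26, MAX(stock)=45, SUM(stock)=104
  Garden: ids {2, 6, 7, 11} → ROUND(AVG(stock), 2)=22.25, MAX(stock)=32, SUM(stock)=89
  Sports: ids {3, 4, 10, 12} → ROUND(AVG(stock), 2)=12, MAX(stock)=17, SUM(stock)=48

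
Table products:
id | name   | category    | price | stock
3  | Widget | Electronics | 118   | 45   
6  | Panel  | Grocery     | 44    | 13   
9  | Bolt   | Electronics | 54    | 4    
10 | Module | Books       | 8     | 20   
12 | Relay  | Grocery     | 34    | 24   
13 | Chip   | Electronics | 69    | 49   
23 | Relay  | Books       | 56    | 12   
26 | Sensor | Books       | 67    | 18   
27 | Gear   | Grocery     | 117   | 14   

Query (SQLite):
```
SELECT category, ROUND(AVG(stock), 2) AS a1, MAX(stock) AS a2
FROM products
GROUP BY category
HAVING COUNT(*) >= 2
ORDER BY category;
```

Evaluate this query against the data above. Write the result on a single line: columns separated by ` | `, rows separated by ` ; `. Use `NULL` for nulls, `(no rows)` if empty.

Books | 16.67 | 20 ; Electronics | 32.67 | 49 ; Grocery | 17 | 24

Group products by category.
Per group compute: ROUND(AVG(stock), 2), MAX(stock).
HAVING: drop groups with fewer than 2 rows.
  Books: ids {10, 23, 26} → ROUND(AVG(stock), 2)=16.67, MAX(stock)=20
  Electronics: ids {3, 9, 13} → ROUND(AVG(stock), 2)=32.67, MAX(stock)=49
  Grocery: ids {6, 12, 27} → ROUND(AVG(stock), 2)=17, MAX(stock)=24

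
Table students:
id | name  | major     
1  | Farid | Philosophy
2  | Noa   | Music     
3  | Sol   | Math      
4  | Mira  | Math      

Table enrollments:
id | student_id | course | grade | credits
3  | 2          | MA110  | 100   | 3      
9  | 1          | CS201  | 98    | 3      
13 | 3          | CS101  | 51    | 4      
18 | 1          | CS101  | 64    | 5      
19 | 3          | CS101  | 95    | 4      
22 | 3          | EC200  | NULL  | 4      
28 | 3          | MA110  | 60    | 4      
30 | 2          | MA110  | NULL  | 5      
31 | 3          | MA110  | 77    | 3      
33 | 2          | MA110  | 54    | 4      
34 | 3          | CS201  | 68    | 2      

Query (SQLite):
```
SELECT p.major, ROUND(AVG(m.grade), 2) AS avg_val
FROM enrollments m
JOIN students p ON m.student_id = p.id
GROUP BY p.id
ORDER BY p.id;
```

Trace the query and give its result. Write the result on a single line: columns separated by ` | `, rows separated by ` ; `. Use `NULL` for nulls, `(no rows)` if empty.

Philosophy | 81 ; Music | 77 ; Math | 70.2

Join each enrollments row to its students via student_id.
Group joined rows by students.id; compute ROUND(AVG(m.grade), 2) per group.
  1: ids {9, 18} → ROUND(AVG(m.grade), 2)=81
  2: ids {3, 30, 33} → ROUND(AVG(m.grade), 2)=77
  3: ids {13, 19, 22, 28, 31, 34} → ROUND(AVG(m.grade), 2)=70.2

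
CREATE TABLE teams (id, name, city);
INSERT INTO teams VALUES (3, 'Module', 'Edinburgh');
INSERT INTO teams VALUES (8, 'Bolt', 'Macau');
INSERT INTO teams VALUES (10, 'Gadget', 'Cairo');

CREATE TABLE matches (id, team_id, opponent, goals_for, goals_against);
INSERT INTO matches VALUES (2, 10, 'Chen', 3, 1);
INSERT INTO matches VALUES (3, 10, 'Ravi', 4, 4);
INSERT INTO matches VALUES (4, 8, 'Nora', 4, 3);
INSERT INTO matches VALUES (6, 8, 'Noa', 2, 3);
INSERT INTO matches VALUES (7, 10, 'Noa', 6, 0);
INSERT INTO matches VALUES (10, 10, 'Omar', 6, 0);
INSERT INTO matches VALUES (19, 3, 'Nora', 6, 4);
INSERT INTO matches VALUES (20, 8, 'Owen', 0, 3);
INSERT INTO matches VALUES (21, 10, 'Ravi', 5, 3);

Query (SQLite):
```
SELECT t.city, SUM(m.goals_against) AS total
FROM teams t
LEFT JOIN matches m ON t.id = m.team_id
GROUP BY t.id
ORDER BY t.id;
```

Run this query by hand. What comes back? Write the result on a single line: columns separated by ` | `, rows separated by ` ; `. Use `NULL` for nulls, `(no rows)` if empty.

Edinburgh | 4 ; Macau | 9 ; Cairo | 8

LEFT JOIN keeps every teams row; unmatched ones get NULL for matches columns.
Group by teams.id and compute SUM(m.goals_against). SUM over an all-NULL group is NULL.
  3: ids {19} → SUM(m.goals_against)=4
  8: ids {4, 6, 20} → SUM(m.goals_against)=9
  10: ids {2, 3, 7, 10, 21} → SUM(m.goals_against)=8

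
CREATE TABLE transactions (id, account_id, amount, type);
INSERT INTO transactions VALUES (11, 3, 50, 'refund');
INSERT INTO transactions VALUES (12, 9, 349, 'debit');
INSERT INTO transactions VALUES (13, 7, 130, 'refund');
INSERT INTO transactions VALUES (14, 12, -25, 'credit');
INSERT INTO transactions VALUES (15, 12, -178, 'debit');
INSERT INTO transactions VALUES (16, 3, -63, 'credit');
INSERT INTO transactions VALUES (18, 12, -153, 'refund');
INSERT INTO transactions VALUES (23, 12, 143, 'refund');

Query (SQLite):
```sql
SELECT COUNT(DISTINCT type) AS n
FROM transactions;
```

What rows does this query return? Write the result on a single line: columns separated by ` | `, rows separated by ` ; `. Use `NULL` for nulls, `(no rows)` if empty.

Count distinct non-NULL type values.

3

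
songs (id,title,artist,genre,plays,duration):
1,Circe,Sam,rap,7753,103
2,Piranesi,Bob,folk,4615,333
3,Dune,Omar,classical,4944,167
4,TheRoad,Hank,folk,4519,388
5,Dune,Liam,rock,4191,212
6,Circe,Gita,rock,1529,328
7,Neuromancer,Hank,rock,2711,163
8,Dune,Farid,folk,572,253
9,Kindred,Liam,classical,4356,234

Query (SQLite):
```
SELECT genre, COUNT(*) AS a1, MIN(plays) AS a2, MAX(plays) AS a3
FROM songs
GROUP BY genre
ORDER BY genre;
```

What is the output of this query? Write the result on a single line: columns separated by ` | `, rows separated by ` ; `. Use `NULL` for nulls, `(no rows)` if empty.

Group songs by genre.
Per group compute: COUNT(*), MIN(plays), MAX(plays).
  classical: ids {3, 9} → COUNT(*)=2, MIN(plays)=4356, MAX(plays)=4944
  folk: ids {2, 4, 8} → COUNT(*)=3, MIN(plays)=572, MAX(plays)=4615
  rap: ids {1} → COUNT(*)=1, MIN(plays)=7753, MAX(plays)=7753
  rock: ids {5, 6, 7} → COUNT(*)=3, MIN(plays)=1529, MAX(plays)=4191

classical | 2 | 4356 | 4944 ; folk | 3 | 572 | 4615 ; rap | 1 | 7753 | 7753 ; rock | 3 | 1529 | 4191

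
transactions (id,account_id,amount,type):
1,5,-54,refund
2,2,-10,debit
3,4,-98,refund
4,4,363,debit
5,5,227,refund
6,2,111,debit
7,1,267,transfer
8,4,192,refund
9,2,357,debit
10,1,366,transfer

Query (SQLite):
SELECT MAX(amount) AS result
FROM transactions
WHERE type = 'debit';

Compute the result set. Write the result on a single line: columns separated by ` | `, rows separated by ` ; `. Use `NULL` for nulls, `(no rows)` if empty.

363

Rows where type='debit' → amount values: [-10, 363, 111, 357].
MAX of non-NULL values = 363.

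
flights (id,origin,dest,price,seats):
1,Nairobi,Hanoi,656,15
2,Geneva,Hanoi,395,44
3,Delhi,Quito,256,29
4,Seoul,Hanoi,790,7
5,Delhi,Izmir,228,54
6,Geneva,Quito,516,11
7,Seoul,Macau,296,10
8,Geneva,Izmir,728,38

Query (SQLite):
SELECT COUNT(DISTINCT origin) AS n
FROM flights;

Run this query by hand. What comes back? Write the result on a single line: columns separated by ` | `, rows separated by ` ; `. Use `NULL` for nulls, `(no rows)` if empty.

Count distinct non-NULL origin values.

4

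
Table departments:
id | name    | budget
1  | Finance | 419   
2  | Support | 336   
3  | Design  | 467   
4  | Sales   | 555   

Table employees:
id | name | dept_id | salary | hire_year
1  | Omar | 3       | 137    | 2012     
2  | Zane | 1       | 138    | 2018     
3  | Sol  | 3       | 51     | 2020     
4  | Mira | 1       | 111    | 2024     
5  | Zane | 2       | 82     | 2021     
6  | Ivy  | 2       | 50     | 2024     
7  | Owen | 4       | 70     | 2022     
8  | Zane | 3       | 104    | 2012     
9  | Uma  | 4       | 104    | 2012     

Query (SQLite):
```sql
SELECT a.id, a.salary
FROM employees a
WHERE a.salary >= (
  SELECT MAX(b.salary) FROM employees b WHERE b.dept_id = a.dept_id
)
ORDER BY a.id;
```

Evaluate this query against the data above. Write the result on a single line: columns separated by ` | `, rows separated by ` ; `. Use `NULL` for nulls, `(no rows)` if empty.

1 | 137 ; 2 | 138 ; 5 | 82 ; 9 | 104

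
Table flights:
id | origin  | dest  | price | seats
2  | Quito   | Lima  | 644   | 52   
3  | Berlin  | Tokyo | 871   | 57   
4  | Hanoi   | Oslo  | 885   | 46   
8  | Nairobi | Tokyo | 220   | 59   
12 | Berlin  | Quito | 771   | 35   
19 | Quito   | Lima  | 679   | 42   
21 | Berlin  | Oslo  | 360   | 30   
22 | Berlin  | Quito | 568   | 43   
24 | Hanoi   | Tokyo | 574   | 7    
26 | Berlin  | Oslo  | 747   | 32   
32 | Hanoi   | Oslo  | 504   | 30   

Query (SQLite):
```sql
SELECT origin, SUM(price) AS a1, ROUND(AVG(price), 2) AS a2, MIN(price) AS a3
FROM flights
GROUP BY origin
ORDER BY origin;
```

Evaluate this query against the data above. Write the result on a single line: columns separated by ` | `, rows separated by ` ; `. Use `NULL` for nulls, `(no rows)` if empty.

Berlin | 3317 | 663.4 | 360 ; Hanoi | 1963 | 654.33 | 504 ; Nairobi | 220 | 220 | 220 ; Quito | 1323 | 661.5 | 644

Group flights by origin.
Per group compute: SUM(price), ROUND(AVG(price), 2), MIN(price).
  Berlin: ids {3, 12, 21, 22, 26} → SUM(price)=3317, ROUND(AVG(price), 2)=663.4, MIN(price)=360
  Hanoi: ids {4, 24, 32} → SUM(price)=1963, ROUND(AVG(price), 2)=654.33, MIN(price)=504
  Nairobi: ids {8} → SUM(price)=220, ROUND(AVG(price), 2)=220, MIN(price)=220
  Quito: ids {2, 19} → SUM(price)=1323, ROUND(AVG(price), 2)=661.5, MIN(price)=644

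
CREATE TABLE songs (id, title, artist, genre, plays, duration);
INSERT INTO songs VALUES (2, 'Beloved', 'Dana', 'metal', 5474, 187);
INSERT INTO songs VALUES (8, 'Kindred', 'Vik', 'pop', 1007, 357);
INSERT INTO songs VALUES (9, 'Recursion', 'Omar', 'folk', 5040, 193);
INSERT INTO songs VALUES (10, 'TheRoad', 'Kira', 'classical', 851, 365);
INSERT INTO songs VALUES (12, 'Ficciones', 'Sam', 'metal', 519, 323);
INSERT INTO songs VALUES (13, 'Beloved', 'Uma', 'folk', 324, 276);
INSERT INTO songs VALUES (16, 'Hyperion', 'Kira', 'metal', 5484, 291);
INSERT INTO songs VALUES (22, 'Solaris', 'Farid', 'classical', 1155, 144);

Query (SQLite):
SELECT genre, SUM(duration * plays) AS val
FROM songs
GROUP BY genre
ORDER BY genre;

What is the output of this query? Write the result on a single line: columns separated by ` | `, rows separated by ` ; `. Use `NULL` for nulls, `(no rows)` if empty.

classical | 476935 ; folk | 1062144 ; metal | 2787119 ; pop | 359499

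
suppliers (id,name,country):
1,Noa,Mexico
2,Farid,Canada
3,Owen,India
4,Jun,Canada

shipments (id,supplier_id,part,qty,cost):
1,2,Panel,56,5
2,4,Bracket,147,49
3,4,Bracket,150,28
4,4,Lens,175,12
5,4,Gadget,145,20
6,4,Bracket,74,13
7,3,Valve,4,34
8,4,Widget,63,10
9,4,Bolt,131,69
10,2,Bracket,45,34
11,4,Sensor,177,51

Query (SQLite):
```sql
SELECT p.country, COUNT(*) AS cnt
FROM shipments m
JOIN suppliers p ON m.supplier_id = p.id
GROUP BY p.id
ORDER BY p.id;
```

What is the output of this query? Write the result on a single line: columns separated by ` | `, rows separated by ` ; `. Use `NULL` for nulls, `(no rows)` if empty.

Canada | 2 ; India | 1 ; Canada | 8

Join each shipments row to its suppliers via supplier_id.
Group joined rows by suppliers.id; compute COUNT(*) per group.
  2: ids {1, 10} → COUNT(*)=2
  3: ids {7} → COUNT(*)=1
  4: ids {2, 3, 4, 5, 6, 8, 9, 11} → COUNT(*)=8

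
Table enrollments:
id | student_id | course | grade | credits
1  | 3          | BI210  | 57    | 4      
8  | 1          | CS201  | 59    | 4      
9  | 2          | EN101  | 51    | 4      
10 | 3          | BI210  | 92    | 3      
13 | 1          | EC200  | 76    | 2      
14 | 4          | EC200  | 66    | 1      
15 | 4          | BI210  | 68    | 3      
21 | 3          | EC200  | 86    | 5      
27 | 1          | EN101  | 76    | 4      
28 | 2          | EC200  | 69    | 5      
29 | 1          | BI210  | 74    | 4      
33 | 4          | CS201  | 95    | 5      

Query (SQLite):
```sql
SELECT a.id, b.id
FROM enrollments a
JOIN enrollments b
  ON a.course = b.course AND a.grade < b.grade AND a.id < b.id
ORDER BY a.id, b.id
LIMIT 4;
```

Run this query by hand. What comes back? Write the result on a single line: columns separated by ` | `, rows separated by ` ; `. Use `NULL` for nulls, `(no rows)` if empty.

Pairs (a,b) with same course, a.grade < b.grade, a.id < b.id.
course groups: BI210:{1,10,15,29} CS201:{8,33} EC200:{13,14,21,28} EN101:{9,27}
Ordered by (a.id, b.id); first 4.

1 | 10 ; 1 | 15 ; 1 | 29 ; 8 | 33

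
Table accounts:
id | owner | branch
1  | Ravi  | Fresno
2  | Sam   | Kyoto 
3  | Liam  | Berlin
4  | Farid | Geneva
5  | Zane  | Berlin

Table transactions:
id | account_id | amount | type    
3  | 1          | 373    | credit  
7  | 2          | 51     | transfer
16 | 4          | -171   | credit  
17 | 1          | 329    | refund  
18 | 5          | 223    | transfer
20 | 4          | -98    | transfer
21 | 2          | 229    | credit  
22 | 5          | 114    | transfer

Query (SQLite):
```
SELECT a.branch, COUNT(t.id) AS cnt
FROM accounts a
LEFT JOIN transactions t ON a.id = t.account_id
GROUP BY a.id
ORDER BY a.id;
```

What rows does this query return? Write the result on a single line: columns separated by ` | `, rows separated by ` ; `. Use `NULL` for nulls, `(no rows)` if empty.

LEFT JOIN keeps every accounts row; unmatched ones get NULL for transactions columns.
Group by accounts.id and compute COUNT(t.id). COUNT(col) of an all-NULL group is 0.
  1: ids {3, 17} → COUNT(t.id)=2
  2: ids {7, 21} → COUNT(t.id)=2
  3: ids {—} → COUNT(t.id)=0
  4: ids {16, 20} → COUNT(t.id)=2
  5: ids {18, 22} → COUNT(t.id)=2

Fresno | 2 ; Kyoto | 2 ; Berlin | 0 ; Geneva | 2 ; Berlin | 2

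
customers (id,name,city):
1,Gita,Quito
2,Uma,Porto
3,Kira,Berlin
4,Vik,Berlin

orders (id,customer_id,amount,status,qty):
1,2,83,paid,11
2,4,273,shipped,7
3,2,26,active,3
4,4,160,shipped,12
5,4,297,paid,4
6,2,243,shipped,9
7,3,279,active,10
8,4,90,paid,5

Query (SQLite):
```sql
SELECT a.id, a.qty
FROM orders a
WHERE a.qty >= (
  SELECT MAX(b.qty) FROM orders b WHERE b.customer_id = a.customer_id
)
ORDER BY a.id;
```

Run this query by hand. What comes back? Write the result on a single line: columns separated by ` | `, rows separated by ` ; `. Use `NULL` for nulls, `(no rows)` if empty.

For each orders row a, compute MAX(qty) over rows sharing a.customer_id.
Keep row a if a.qty >= that per-group MAX.
  customer_id=2: MAX(qty) = 11
  customer_id=3: MAX(qty) = 10
  customer_id=4: MAX(qty) = 12

1 | 11 ; 4 | 12 ; 7 | 10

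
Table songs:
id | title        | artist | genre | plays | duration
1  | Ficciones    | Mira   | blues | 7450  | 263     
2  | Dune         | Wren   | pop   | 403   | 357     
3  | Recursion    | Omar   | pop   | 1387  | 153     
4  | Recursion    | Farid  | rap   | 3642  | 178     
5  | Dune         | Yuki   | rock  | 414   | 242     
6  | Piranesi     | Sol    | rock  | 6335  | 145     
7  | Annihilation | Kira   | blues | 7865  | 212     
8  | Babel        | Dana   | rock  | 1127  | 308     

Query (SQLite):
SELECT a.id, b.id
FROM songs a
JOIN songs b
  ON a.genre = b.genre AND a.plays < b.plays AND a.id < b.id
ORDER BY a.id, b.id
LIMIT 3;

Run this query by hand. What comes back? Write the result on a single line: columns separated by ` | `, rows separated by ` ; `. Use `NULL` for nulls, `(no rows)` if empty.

Pairs (a,b) with same genre, a.plays < b.plays, a.id < b.id.
genre groups: blues:{1,7} pop:{2,3} rap:{4} rock:{5,6,8}
Ordered by (a.id, b.id); first 3.

1 | 7 ; 2 | 3 ; 5 | 6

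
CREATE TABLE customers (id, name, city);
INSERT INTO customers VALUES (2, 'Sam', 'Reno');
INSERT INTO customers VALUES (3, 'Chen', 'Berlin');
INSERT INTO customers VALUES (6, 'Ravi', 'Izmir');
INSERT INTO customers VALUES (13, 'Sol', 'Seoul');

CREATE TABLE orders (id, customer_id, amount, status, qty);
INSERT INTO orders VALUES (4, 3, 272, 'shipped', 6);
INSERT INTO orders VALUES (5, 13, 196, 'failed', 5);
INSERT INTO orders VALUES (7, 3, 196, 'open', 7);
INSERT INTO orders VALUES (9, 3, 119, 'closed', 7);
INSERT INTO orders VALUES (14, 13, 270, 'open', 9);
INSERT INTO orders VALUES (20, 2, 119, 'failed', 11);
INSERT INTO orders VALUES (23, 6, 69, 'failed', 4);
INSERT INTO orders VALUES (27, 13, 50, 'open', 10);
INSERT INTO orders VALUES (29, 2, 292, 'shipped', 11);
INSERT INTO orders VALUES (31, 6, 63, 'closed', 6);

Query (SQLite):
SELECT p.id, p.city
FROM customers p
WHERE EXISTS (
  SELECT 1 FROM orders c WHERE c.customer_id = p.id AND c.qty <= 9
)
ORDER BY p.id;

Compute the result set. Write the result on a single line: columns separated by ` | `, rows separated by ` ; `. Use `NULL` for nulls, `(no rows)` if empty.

3 | Berlin ; 6 | Izmir ; 13 | Seoul

For each customers row, check whether any orders with matching customer_id has qty <= 9.
Keep rows where that is true.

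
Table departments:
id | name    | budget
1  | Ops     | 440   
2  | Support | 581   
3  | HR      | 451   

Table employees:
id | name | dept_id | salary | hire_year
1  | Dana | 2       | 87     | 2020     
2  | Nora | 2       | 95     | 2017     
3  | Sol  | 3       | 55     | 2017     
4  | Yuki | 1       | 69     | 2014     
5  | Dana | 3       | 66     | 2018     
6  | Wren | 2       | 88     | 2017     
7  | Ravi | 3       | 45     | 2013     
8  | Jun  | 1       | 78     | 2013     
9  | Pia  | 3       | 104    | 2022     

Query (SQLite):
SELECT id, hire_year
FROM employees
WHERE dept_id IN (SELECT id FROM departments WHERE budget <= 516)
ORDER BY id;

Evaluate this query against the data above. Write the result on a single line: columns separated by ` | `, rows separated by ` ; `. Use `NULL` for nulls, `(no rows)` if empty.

Inner query: departments.id where budget <= 516.
Outer: keep employees rows whose dept_id is in that set.
Inner query → {1, 3}

3 | 2017 ; 4 | 2014 ; 5 | 2018 ; 7 | 2013 ; 8 | 2013 ; 9 | 2022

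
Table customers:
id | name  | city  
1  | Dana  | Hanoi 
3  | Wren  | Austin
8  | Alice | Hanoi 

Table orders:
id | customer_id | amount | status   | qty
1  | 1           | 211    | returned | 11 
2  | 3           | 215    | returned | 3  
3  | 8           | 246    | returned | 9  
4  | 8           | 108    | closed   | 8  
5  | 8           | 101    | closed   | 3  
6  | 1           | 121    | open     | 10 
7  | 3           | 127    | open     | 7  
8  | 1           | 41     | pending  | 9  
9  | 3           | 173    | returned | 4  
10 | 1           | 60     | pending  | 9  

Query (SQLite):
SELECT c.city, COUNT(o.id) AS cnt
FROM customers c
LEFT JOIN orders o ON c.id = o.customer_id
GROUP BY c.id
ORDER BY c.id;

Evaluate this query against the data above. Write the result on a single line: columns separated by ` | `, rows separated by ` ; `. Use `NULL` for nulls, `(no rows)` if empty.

Hanoi | 4 ; Austin | 3 ; Hanoi | 3

LEFT JOIN keeps every customers row; unmatched ones get NULL for orders columns.
Group by customers.id and compute COUNT(o.id). COUNT(col) of an all-NULL group is 0.
  1: ids {1, 6, 8, 10} → COUNT(o.id)=4
  3: ids {2, 7, 9} → COUNT(o.id)=3
  8: ids {3, 4, 5} → COUNT(o.id)=3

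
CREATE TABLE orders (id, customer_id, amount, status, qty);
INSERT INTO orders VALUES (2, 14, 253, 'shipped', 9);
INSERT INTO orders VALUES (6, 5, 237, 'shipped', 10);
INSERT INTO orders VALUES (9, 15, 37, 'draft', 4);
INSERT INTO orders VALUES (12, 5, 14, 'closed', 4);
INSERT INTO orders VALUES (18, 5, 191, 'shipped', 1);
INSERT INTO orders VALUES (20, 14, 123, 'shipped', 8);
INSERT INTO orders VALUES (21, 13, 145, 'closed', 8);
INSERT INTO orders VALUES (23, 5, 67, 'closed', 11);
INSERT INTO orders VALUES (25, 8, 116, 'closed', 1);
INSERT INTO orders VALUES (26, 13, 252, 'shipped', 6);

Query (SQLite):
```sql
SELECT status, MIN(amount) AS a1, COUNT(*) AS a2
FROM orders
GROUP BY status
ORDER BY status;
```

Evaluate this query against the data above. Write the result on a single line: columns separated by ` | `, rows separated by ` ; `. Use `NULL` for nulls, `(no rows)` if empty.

closed | 14 | 4 ; draft | 37 | 1 ; shipped | 123 | 5

Group orders by status.
Per group compute: MIN(amount), COUNT(*).
  closed: ids {12, 21, 23, 25} → MIN(amount)=14, COUNT(*)=4
  draft: ids {9} → MIN(amount)=37, COUNT(*)=1
  shipped: ids {2, 6, 18, 20, 26} → MIN(amount)=123, COUNT(*)=5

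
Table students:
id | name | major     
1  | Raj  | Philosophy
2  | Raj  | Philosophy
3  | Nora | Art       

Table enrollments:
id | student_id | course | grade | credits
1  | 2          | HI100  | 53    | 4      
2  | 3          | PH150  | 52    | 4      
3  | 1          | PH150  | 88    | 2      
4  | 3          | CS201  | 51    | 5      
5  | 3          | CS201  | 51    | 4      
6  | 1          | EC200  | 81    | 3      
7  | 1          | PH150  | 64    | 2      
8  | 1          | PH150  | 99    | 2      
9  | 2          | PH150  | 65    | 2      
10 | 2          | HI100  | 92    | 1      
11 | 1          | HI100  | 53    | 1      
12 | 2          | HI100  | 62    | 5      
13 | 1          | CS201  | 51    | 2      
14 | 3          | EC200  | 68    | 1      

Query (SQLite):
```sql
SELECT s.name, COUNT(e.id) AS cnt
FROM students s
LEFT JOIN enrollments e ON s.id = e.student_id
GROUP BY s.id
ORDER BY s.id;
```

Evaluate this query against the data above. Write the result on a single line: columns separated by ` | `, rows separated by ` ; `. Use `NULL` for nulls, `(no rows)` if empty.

Raj | 6 ; Raj | 4 ; Nora | 4

LEFT JOIN keeps every students row; unmatched ones get NULL for enrollments columns.
Group by students.id and compute COUNT(e.id). COUNT(col) of an all-NULL group is 0.
  1: ids {3, 6, 7, 8, 11, 13} → COUNT(e.id)=6
  2: ids {1, 9, 10, 12} → COUNT(e.id)=4
  3: ids {2, 4, 5, 14} → COUNT(e.id)=4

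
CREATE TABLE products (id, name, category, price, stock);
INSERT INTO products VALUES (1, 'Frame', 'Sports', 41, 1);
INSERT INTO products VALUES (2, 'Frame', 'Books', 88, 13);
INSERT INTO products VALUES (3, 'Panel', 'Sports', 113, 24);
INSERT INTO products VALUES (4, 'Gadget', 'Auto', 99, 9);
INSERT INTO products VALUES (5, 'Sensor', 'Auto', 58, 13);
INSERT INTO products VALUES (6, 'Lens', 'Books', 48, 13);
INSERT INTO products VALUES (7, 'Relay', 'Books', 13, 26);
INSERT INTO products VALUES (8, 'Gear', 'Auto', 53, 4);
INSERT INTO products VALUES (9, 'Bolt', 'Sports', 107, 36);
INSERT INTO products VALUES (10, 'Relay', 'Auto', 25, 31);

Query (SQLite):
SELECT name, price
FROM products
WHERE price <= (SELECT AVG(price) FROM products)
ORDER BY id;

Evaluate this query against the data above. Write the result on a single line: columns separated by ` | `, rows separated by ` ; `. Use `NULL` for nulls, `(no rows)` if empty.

Scalar subquery: AVG(price) over all products rows = 64.5.
Keep rows where price <= that value.

Frame | 41 ; Sensor | 58 ; Lens | 48 ; Relay | 13 ; Gear | 53 ; Relay | 25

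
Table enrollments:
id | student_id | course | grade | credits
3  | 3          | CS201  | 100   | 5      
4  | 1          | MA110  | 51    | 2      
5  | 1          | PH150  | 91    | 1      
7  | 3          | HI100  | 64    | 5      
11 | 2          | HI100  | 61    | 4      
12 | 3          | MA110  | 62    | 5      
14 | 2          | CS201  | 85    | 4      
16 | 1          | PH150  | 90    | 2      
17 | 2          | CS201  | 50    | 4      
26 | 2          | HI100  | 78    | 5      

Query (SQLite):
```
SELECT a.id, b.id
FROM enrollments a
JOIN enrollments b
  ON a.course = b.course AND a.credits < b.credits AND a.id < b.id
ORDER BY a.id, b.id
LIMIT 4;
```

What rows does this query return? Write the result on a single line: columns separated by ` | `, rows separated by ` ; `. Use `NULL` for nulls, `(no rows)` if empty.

4 | 12 ; 5 | 16 ; 11 | 26

Pairs (a,b) with same course, a.credits < b.credits, a.id < b.id.
course groups: CS201:{3,14,17} HI100:{7,11,26} MA110:{4,12} PH150:{5,16}
Ordered by (a.id, b.id); first 4.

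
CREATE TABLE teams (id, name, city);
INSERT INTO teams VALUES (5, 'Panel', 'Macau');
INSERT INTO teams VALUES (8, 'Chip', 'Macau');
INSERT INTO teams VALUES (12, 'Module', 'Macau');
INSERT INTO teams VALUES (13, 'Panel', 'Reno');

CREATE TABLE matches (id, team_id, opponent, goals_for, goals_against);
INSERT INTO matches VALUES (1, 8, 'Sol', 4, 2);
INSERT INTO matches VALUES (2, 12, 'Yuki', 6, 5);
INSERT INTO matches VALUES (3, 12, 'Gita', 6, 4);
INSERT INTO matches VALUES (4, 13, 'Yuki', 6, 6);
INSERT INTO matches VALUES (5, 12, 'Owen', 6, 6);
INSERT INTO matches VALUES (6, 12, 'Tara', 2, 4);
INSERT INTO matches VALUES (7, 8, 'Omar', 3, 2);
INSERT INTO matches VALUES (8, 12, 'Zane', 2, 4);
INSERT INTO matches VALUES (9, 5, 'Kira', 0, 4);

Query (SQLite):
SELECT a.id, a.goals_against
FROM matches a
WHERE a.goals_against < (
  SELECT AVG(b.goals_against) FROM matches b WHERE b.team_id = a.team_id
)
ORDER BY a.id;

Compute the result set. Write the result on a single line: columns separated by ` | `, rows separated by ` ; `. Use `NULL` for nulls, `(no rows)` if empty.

For each matches row a, compute AVG(goals_against) over rows sharing a.team_id.
Keep row a if a.goals_against < that per-group AVG.
  team_id=5: AVG(goals_against) = 4.0
  team_id=8: AVG(goals_against) = 2.0
  team_id=12: AVG(goals_against) = 4.6
  team_id=13: AVG(goals_against) = 6.0

3 | 4 ; 6 | 4 ; 8 | 4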